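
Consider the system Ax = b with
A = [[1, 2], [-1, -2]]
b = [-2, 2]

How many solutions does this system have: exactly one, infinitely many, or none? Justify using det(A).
Infinitely many solutions

det(A) = (1)*(-2) - (2)*(-1) = 0, so A is singular (column 2 is 2 times column 1).
b = [-2, 2] = -2 * column 1 of A, so b lies in the column space of A.
A singular matrix whose right-hand side is in its column space gives a 1-parameter family of solutions — infinitely many.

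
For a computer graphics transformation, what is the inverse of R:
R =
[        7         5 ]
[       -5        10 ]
det(R) = 95
R⁻¹ =
[     2/19     -1/19 ]
[     1/19      7/95 ]

For a 2×2 matrix R = [[a, b], [c, d]] with det(R) ≠ 0, R⁻¹ = (1/det(R)) * [[d, -b], [-c, a]].
det(R) = (7)*(10) - (5)*(-5) = 70 + 25 = 95.
R⁻¹ = (1/95) * [[10, -5], [5, 7]].
Dividing each entry by 95 and reducing:
R⁻¹ =
[     2/19     -1/19 ]
[     1/19      7/95 ]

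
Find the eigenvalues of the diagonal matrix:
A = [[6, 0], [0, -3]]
λ₁ = 6, λ₂ = -3

The characteristic polynomial of A is det(A - λI) = (6 - λ)(-3 - λ) = 0.
The roots are λ = 6 and λ = -3, so the eigenvalues are the diagonal entries.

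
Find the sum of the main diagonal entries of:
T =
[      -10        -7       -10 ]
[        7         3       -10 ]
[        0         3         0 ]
tr(T) = -10 + 3 + 0 = -7

The trace of a square matrix is the sum of its diagonal entries.
Diagonal entries of T: T[0][0] = -10, T[1][1] = 3, T[2][2] = 0.
tr(T) = -10 + 3 + 0 = -7.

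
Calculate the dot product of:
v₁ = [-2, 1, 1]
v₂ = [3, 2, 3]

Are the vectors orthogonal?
-1, No

The dot product is the sum of products of corresponding components.
v₁·v₂ = (-2)*(3) + (1)*(2) + (1)*(3) = -6 + 2 + 3 = -1.
Two vectors are orthogonal iff their dot product is 0; here the dot product is -1, so the vectors are not orthogonal.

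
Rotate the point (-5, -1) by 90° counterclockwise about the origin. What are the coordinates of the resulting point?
(1, -5)

Rotation matrix R(θ) = [[cos θ, -sin θ], [sin θ, cos θ]]; for θ = 90°:
R = [[0, -1], [1, 0]]
Result: R × [-5, -1]ᵀ = [0·-5 + (-1)·-1, 1·-5 + (0)·-1]ᵀ = (1, -5)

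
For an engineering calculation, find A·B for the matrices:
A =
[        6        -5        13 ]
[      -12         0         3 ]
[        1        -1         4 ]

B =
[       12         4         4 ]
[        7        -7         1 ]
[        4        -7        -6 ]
AB =
[       89       -32       -59 ]
[     -132       -69       -66 ]
[       21       -17       -21 ]

Matrix multiplication: (AB)[i][j] = sum over k of A[i][k] * B[k][j].
  (AB)[0][0] = (6)*(12) + (-5)*(7) + (13)*(4) = 89
  (AB)[0][1] = (6)*(4) + (-5)*(-7) + (13)*(-7) = -32
  (AB)[0][2] = (6)*(4) + (-5)*(1) + (13)*(-6) = -59
  (AB)[1][0] = (-12)*(12) + (0)*(7) + (3)*(4) = -132
  (AB)[1][1] = (-12)*(4) + (0)*(-7) + (3)*(-7) = -69
  (AB)[1][2] = (-12)*(4) + (0)*(1) + (3)*(-6) = -66
  (AB)[2][0] = (1)*(12) + (-1)*(7) + (4)*(4) = 21
  (AB)[2][1] = (1)*(4) + (-1)*(-7) + (4)*(-7) = -17
  (AB)[2][2] = (1)*(4) + (-1)*(1) + (4)*(-6) = -21
AB =
[       89       -32       -59 ]
[     -132       -69       -66 ]
[       21       -17       -21 ]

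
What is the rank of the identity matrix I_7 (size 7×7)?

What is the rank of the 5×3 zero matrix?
rank(I_7) = 7, rank(0) = 0

The identity I_7 has 7 columns that are the standard basis vectors e_1, …, e_7. These are linearly independent, so all 7 columns are pivots and rank(I_7) = 7.
The 5×3 zero matrix has every entry zero, so every row is the zero row and there are no pivots; rank(0) = 0.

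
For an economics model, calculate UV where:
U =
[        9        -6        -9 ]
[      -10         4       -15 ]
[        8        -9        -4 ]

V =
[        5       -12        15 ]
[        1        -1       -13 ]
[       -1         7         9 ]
UV =
[       48      -165       132 ]
[      -31        11      -337 ]
[       35      -115       201 ]

Matrix multiplication: (UV)[i][j] = sum over k of U[i][k] * V[k][j].
  (UV)[0][0] = (9)*(5) + (-6)*(1) + (-9)*(-1) = 48
  (UV)[0][1] = (9)*(-12) + (-6)*(-1) + (-9)*(7) = -165
  (UV)[0][2] = (9)*(15) + (-6)*(-13) + (-9)*(9) = 132
  (UV)[1][0] = (-10)*(5) + (4)*(1) + (-15)*(-1) = -31
  (UV)[1][1] = (-10)*(-12) + (4)*(-1) + (-15)*(7) = 11
  (UV)[1][2] = (-10)*(15) + (4)*(-13) + (-15)*(9) = -337
  (UV)[2][0] = (8)*(5) + (-9)*(1) + (-4)*(-1) = 35
  (UV)[2][1] = (8)*(-12) + (-9)*(-1) + (-4)*(7) = -115
  (UV)[2][2] = (8)*(15) + (-9)*(-13) + (-4)*(9) = 201
UV =
[       48      -165       132 ]
[      -31        11      -337 ]
[       35      -115       201 ]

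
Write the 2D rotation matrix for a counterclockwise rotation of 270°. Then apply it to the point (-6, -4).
R = [[0, 1], [-1, 0]]; R·(-6, -4) = (-4, 6)

Rotation matrix formula: R(θ) = [[cos θ, -sin θ], [sin θ, cos θ]]
For θ = 270°:
cos(270°) = 0
sin(270°) = -1
R = [[0, 1], [-1, 0]]
Apply to (-6, -4): [0·-6 + (1)·-4, -1·-6 + 0·-4] = (-4, 6)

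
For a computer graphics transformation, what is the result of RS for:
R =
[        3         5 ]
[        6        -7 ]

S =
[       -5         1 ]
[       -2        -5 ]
RS =
[      -25       -22 ]
[      -16        41 ]

Matrix multiplication: (RS)[i][j] = sum over k of R[i][k] * S[k][j].
  (RS)[0][0] = (3)*(-5) + (5)*(-2) = -25
  (RS)[0][1] = (3)*(1) + (5)*(-5) = -22
  (RS)[1][0] = (6)*(-5) + (-7)*(-2) = -16
  (RS)[1][1] = (6)*(1) + (-7)*(-5) = 41
RS =
[      -25       -22 ]
[      -16        41 ]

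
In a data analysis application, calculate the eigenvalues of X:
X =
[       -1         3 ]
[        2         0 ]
λ = -3, 2

Solve det(X - λI) = 0. For a 2×2 matrix the characteristic equation is λ² - (trace)λ + det = 0.
trace(X) = a + d = -1 + 0 = -1.
det(X) = a*d - b*c = (-1)*(0) - (3)*(2) = 0 - 6 = -6.
Characteristic equation: λ² - (-1)λ + (-6) = 0.
Discriminant = (-1)² - 4*(-6) = 1 + 24 = 25.
λ = (-1 ± √25) / 2 = (-1 ± 5) / 2 = -3, 2.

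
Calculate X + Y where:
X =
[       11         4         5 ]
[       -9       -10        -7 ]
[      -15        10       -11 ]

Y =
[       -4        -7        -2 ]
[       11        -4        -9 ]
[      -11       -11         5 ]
X + Y =
[        7        -3         3 ]
[        2       -14       -16 ]
[      -26        -1        -6 ]

Matrix addition is elementwise: (X+Y)[i][j] = X[i][j] + Y[i][j].
  (X+Y)[0][0] = (11) + (-4) = 7
  (X+Y)[0][1] = (4) + (-7) = -3
  (X+Y)[0][2] = (5) + (-2) = 3
  (X+Y)[1][0] = (-9) + (11) = 2
  (X+Y)[1][1] = (-10) + (-4) = -14
  (X+Y)[1][2] = (-7) + (-9) = -16
  (X+Y)[2][0] = (-15) + (-11) = -26
  (X+Y)[2][1] = (10) + (-11) = -1
  (X+Y)[2][2] = (-11) + (5) = -6
X + Y =
[        7        -3         3 ]
[        2       -14       -16 ]
[      -26        -1        -6 ]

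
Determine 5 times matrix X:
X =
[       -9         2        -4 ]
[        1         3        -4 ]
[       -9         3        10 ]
5X =
[      -45        10       -20 ]
[        5        15       -20 ]
[      -45        15        50 ]

Scalar multiplication is elementwise: (5X)[i][j] = 5 * X[i][j].
  (5X)[0][0] = 5 * (-9) = -45
  (5X)[0][1] = 5 * (2) = 10
  (5X)[0][2] = 5 * (-4) = -20
  (5X)[1][0] = 5 * (1) = 5
  (5X)[1][1] = 5 * (3) = 15
  (5X)[1][2] = 5 * (-4) = -20
  (5X)[2][0] = 5 * (-9) = -45
  (5X)[2][1] = 5 * (3) = 15
  (5X)[2][2] = 5 * (10) = 50
5X =
[      -45        10       -20 ]
[        5        15       -20 ]
[      -45        15        50 ]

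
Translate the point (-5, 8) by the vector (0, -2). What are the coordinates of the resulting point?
(-5, 6)

Translation by (0, -2):
x' = -5 + 0 = -5
y' = 8 + -2 = 6
Homogeneous matrix: [[1, 0, 0], [0, 1, -2], [0, 0, 1]]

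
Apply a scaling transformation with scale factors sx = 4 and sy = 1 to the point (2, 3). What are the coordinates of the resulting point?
(8, 3)

Scaling matrix:
[[4, 0], [0, 1]]
Result: (2 × 4, 3 × 1) = (8, 3)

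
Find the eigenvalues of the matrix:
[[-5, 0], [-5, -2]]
λ = -5 and λ = -2

Characteristic equation: det(A - λI) = 0
λ² - (trace)λ + (det) = 0
λ² - (-7)λ + (10) = 0
λ² + 7λ + 10 = 0
Solving: λ = -5, -2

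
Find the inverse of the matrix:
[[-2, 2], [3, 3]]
[[-1/4, 1/6], [1/4, 1/6]]

For [[a,b],[c,d]], inverse = (1/det)·[[d,-b],[-c,a]]
det = -2·3 - 2·3 = -12
Inverse = (1/-12)·[[3, -2], [-3, -2]]
        = [[-1/4, 1/6], [1/4, 1/6]]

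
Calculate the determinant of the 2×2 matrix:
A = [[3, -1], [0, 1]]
3

For A = [[a, b], [c, d]], det(A) = a*d - b*c.
det(A) = (3)*(1) - (-1)*(0) = 3 - 0 = 3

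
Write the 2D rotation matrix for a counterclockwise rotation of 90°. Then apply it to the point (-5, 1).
R = [[0, -1], [1, 0]]; R·(-5, 1) = (-1, -5)

Rotation matrix formula: R(θ) = [[cos θ, -sin θ], [sin θ, cos θ]]
For θ = 90°:
cos(90°) = 0
sin(90°) = 1
R = [[0, -1], [1, 0]]
Apply to (-5, 1): [0·-5 + (-1)·1, 1·-5 + 0·1] = (-1, -5)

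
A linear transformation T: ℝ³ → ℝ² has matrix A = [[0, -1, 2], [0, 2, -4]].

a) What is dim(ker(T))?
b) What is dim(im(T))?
dim(ker) = 2, dim(im) = 1

Observe that row 2 = -2 × row 1 (so the rows are linearly dependent).
Thus rank(A) = 1 (only one linearly independent row).
dim(im(T)) = rank(A) = 1.
By the rank-nullity theorem applied to T: ℝ³ → ℝ², rank(A) + nullity(A) = 3 (the domain dimension), so dim(ker(T)) = 3 - 1 = 2.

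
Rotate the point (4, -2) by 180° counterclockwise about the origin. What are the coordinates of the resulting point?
(-4, 2)

Rotation matrix R(θ) = [[cos θ, -sin θ], [sin θ, cos θ]]; for θ = 180°:
R = [[-1, 0], [0, -1]]
Result: R × [4, -2]ᵀ = [-1·4 + (0)·-2, 0·4 + (-1)·-2]ᵀ = (-4, 2)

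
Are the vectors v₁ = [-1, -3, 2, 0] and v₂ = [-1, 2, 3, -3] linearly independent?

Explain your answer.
Yes, linearly independent

Two vectors are linearly dependent iff one is a scalar multiple of the other.
No single scalar k satisfies v₂ = k·v₁ (the ratios of corresponding entries disagree), so v₁ and v₂ are linearly independent.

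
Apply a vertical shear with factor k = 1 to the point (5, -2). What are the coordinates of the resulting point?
(5, 3)

Shear matrix for vertical shear with factor k = 1:
[[1, 0], [1, 1]]
Result: (5, -2) → (5, 3)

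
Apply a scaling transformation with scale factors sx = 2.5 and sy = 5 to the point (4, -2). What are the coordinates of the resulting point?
(10.0, -10)

Scaling matrix:
[[2.50, 0], [0, 5]]
Result: (4 × 2.5, -2 × 5) = (10.0, -10)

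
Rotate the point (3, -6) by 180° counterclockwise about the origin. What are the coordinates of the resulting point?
(-3, 6)

Rotation matrix R(θ) = [[cos θ, -sin θ], [sin θ, cos θ]]; for θ = 180°:
R = [[-1, 0], [0, -1]]
Result: R × [3, -6]ᵀ = [-1·3 + (0)·-6, 0·3 + (-1)·-6]ᵀ = (-3, 6)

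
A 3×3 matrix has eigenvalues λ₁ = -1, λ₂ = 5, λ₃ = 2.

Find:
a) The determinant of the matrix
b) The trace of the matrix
det = -10, trace = 6

Two standard eigenvalue identities:
- det(A) equals the product of the eigenvalues (counted with multiplicity).
- trace(A) equals the sum of the eigenvalues.
det(A) = (-1)*(5)*(2) = -10.
trace(A) = -1 + 5 + 2 = 6.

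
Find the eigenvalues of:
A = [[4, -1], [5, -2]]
λ = -1, 3

Solve det(A - λI) = 0. For a 2×2 matrix this is λ² - (trace)λ + det = 0.
trace(A) = 4 - 2 = 2.
det(A) = (4)*(-2) - (-1)*(5) = -8 + 5 = -3.
Characteristic equation: λ² - (2)λ + (-3) = 0.
Discriminant: (2)² - 4*(-3) = 4 + 12 = 16.
Roots: λ = (2 ± √16) / 2 = -1, 3.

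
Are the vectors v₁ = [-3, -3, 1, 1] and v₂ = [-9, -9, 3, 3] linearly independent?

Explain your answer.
No, linearly dependent (v₂ = 3·v₁)

Check whether there is a scalar k with v₂ = k·v₁.
Comparing components, k = 3 satisfies 3·[-3, -3, 1, 1] = [-9, -9, 3, 3].
Since v₂ is a scalar multiple of v₁, the two vectors are linearly dependent.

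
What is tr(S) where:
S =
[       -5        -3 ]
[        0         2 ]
tr(S) = -5 + 2 = -3

The trace of a square matrix is the sum of its diagonal entries.
Diagonal entries of S: S[0][0] = -5, S[1][1] = 2.
tr(S) = -5 + 2 = -3.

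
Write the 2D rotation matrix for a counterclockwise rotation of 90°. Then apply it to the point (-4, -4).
R = [[0, -1], [1, 0]]; R·(-4, -4) = (4, -4)

Rotation matrix formula: R(θ) = [[cos θ, -sin θ], [sin θ, cos θ]]
For θ = 90°:
cos(90°) = 0
sin(90°) = 1
R = [[0, -1], [1, 0]]
Apply to (-4, -4): [0·-4 + (-1)·-4, 1·-4 + 0·-4] = (4, -4)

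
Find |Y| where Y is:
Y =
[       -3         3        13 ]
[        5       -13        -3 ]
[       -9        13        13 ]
det(Y) = -400

Expand along row 0 (cofactor expansion): det(Y) = a*(e*i - f*h) - b*(d*i - f*g) + c*(d*h - e*g), where the 3×3 is [[a, b, c], [d, e, f], [g, h, i]].
Minor M_00 = (-13)*(13) - (-3)*(13) = -169 + 39 = -130.
Minor M_01 = (5)*(13) - (-3)*(-9) = 65 - 27 = 38.
Minor M_02 = (5)*(13) - (-13)*(-9) = 65 - 117 = -52.
det(Y) = (-3)*(-130) - (3)*(38) + (13)*(-52) = 390 - 114 - 676 = -400.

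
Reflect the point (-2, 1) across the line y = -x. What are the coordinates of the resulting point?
(-1, 2)

Reflection across line y = -x: (-2, 1) → (-1, 2)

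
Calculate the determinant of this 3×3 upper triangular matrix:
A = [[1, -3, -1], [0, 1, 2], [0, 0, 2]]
2

The determinant of a triangular matrix is the product of its diagonal entries (the off-diagonal entries above the diagonal do not affect it).
det(A) = (1) * (1) * (2) = 2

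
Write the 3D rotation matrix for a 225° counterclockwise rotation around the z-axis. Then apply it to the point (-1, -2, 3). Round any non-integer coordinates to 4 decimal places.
R = [[-√2/2, √2/2, 0], [-√2/2, -√2/2, 0], [0, 0, 1]]; R·(-1, -2, 3) = (-0.7071, 2.1213, 3.0000)

Rotation matrix for 225° around z-axis:
cos(225°) = -√2/2, sin(225°) = -√2/2
R = [[-√2/2, √2/2, 0], [-√2/2, -√2/2, 0], [0, 0, 1]]
Apply to (-1, -2, 3): R·[-1, -2, 3]ᵀ = (-0.7071, 2.1213, 3.0000)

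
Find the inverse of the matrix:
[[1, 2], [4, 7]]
[[-7, 2], [4, -1]]

For [[a,b],[c,d]], inverse = (1/det)·[[d,-b],[-c,a]]
det = 1·7 - 2·4 = -1
Inverse = (1/-1)·[[7, -2], [-4, 1]]
        = [[-7, 2], [4, -1]]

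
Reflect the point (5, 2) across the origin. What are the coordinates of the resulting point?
(-5, -2)

Reflection across origin: (5, 2) → (-5, -2)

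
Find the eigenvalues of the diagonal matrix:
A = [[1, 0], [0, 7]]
λ₁ = 1, λ₂ = 7

The characteristic polynomial of A is det(A - λI) = (1 - λ)(7 - λ) = 0.
The roots are λ = 1 and λ = 7, so the eigenvalues are the diagonal entries.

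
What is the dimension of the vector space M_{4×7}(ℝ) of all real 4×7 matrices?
Dimension = 28

A real 4×7 matrix is determined by its 4·7 = 28 independent entries.
A standard basis is {E_ij : 1 ≤ i ≤ 4, 1 ≤ j ≤ 7}, where E_ij has a 1 in position (i, j) and 0 elsewhere — there are 28 such matrices, and they are linearly independent and span M_{4×7}(ℝ).
Therefore dim(M_{4×7}(ℝ)) = 28.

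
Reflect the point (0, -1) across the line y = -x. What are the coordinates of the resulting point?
(1, 0)

Reflection across line y = -x: (0, -1) → (1, 0)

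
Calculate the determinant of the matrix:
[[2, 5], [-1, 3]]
11

For a 2×2 matrix [[a, b], [c, d]], det = ad - bc
det = (2)(3) - (5)(-1) = 6 - -5 = 11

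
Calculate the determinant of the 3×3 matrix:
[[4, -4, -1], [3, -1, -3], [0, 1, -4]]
-23

Expansion along first row:
det = 4·det([[-1,-3],[1,-4]]) - -4·det([[3,-3],[0,-4]]) + -1·det([[3,-1],[0,1]])
    = 4·(-1·-4 - -3·1) - -4·(3·-4 - -3·0) + -1·(3·1 - -1·0)
    = 4·7 - -4·-12 + -1·3
    = 28 + -48 + -3 = -23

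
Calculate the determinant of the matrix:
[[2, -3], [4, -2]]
8

For a 2×2 matrix [[a, b], [c, d]], det = ad - bc
det = (2)(-2) - (-3)(4) = -4 - -12 = 8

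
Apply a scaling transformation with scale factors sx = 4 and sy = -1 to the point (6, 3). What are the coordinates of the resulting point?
(24, -3)

Scaling matrix:
[[4, 0], [0, -1]]
Result: (6 × 4, 3 × -1) = (24, -3)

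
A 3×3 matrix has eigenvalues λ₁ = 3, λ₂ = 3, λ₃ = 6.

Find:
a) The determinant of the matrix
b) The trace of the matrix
det = 54, trace = 12

Two standard eigenvalue identities:
- det(A) equals the product of the eigenvalues (counted with multiplicity).
- trace(A) equals the sum of the eigenvalues.
det(A) = (3)*(3)*(6) = 54.
trace(A) = 3 + 3 + 6 = 12.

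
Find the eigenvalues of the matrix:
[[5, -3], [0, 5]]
λ = 5 and λ = 5

Characteristic equation: det(A - λI) = 0
λ² - (trace)λ + (det) = 0
λ² - (10)λ + (25) = 0
λ² - 10λ + 25 = 0
Solving: λ = 5, 5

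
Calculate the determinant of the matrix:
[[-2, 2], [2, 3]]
-10

For a 2×2 matrix [[a, b], [c, d]], det = ad - bc
det = (-2)(3) - (2)(2) = -6 - 4 = -10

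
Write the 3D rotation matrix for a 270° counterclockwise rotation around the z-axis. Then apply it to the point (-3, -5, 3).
R = [[0, 1, 0], [-1, 0, 0], [0, 0, 1]]; R·(-3, -5, 3) = (-5, 3, 3)

Rotation matrix for 270° around z-axis:
cos(270°) = 0, sin(270°) = -1
R = [[0, 1, 0], [-1, 0, 0], [0, 0, 1]]
Apply to (-3, -5, 3): R·[-3, -5, 3]ᵀ = (-5, 3, 3)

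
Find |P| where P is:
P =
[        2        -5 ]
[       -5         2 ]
det(P) = -21

For a 2×2 matrix [[a, b], [c, d]], det = a*d - b*c.
det(P) = (2)*(2) - (-5)*(-5) = 4 - 25 = -21.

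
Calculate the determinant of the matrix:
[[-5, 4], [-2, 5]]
-17

For a 2×2 matrix [[a, b], [c, d]], det = ad - bc
det = (-5)(5) - (4)(-2) = -25 - -8 = -17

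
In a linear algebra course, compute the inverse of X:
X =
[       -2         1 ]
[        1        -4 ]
det(X) = 7
X⁻¹ =
[     -4/7      -1/7 ]
[     -1/7      -2/7 ]

For a 2×2 matrix X = [[a, b], [c, d]] with det(X) ≠ 0, X⁻¹ = (1/det(X)) * [[d, -b], [-c, a]].
det(X) = (-2)*(-4) - (1)*(1) = 8 - 1 = 7.
X⁻¹ = (1/7) * [[-4, -1], [-1, -2]].
Dividing each entry by 7 and reducing:
X⁻¹ =
[     -4/7      -1/7 ]
[     -1/7      -2/7 ]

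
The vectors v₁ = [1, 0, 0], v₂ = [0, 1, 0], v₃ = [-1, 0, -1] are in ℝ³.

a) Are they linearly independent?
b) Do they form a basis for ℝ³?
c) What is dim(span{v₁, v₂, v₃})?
Yes independent, yes basis, dim = 3

Stack v₁, v₂, v₃ as rows of a 3×3 matrix.
[[1, 0, 0]; [0, 1, 0]; [-1, 0, -1]] is already lower triangular with nonzero diagonal entries (1, 1, -1), so its determinant is the product of the diagonal entries, det = (1)·(1)·(-1) = -1 ≠ 0, and the rows are linearly independent.
Three linearly independent vectors in ℝ³ form a basis for ℝ³, so dim(span{v₁,v₂,v₃}) = 3.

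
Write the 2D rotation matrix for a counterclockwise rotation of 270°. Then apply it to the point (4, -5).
R = [[0, 1], [-1, 0]]; R·(4, -5) = (-5, -4)

Rotation matrix formula: R(θ) = [[cos θ, -sin θ], [sin θ, cos θ]]
For θ = 270°:
cos(270°) = 0
sin(270°) = -1
R = [[0, 1], [-1, 0]]
Apply to (4, -5): [0·4 + (1)·-5, -1·4 + 0·-5] = (-5, -4)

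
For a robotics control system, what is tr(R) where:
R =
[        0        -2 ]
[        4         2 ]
tr(R) = 0 + 2 = 2

The trace of a square matrix is the sum of its diagonal entries.
Diagonal entries of R: R[0][0] = 0, R[1][1] = 2.
tr(R) = 0 + 2 = 2.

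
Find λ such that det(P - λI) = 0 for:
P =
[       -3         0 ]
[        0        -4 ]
λ = -4, -3

Solve det(P - λI) = 0. For a 2×2 matrix the characteristic equation is λ² - (trace)λ + det = 0.
trace(P) = a + d = -3 - 4 = -7.
det(P) = a*d - b*c = (-3)*(-4) - (0)*(0) = 12 - 0 = 12.
Characteristic equation: λ² - (-7)λ + (12) = 0.
Discriminant = (-7)² - 4*(12) = 49 - 48 = 1.
λ = (-7 ± √1) / 2 = (-7 ± 1) / 2 = -4, -3.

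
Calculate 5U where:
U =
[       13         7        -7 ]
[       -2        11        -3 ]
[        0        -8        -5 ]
5U =
[       65        35       -35 ]
[      -10        55       -15 ]
[        0       -40       -25 ]

Scalar multiplication is elementwise: (5U)[i][j] = 5 * U[i][j].
  (5U)[0][0] = 5 * (13) = 65
  (5U)[0][1] = 5 * (7) = 35
  (5U)[0][2] = 5 * (-7) = -35
  (5U)[1][0] = 5 * (-2) = -10
  (5U)[1][1] = 5 * (11) = 55
  (5U)[1][2] = 5 * (-3) = -15
  (5U)[2][0] = 5 * (0) = 0
  (5U)[2][1] = 5 * (-8) = -40
  (5U)[2][2] = 5 * (-5) = -25
5U =
[       65        35       -35 ]
[      -10        55       -15 ]
[        0       -40       -25 ]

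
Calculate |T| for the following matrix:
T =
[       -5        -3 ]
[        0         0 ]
det(T) = 0

For a 2×2 matrix [[a, b], [c, d]], det = a*d - b*c.
det(T) = (-5)*(0) - (-3)*(0) = 0 - 0 = 0.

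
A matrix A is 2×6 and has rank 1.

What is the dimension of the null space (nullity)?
5

The rank-nullity theorem for an m×n matrix states:
rank(A) + nullity(A) = n (the number of columns).
Here n = 6 and rank(A) = 1, so nullity(A) = 6 - 1 = 5.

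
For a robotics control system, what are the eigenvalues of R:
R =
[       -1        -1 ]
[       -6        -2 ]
λ = -4, 1

Solve det(R - λI) = 0. For a 2×2 matrix the characteristic equation is λ² - (trace)λ + det = 0.
trace(R) = a + d = -1 - 2 = -3.
det(R) = a*d - b*c = (-1)*(-2) - (-1)*(-6) = 2 - 6 = -4.
Characteristic equation: λ² - (-3)λ + (-4) = 0.
Discriminant = (-3)² - 4*(-4) = 9 + 16 = 25.
λ = (-3 ± √25) / 2 = (-3 ± 5) / 2 = -4, 1.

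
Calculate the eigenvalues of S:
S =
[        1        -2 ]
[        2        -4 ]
λ = -3, 0

Solve det(S - λI) = 0. For a 2×2 matrix the characteristic equation is λ² - (trace)λ + det = 0.
trace(S) = a + d = 1 - 4 = -3.
det(S) = a*d - b*c = (1)*(-4) - (-2)*(2) = -4 + 4 = 0.
Characteristic equation: λ² - (-3)λ + (0) = 0.
Discriminant = (-3)² - 4*(0) = 9 - 0 = 9.
λ = (-3 ± √9) / 2 = (-3 ± 3) / 2 = -3, 0.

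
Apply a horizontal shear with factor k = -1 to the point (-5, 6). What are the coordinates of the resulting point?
(-11, 6)

Shear matrix for horizontal shear with factor k = -1:
[[1, -1], [0, 1]]
Result: (-5, 6) → (-11, 6)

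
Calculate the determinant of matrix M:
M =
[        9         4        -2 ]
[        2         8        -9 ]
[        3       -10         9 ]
det(M) = -254

Expand along row 0 (cofactor expansion): det(M) = a*(e*i - f*h) - b*(d*i - f*g) + c*(d*h - e*g), where the 3×3 is [[a, b, c], [d, e, f], [g, h, i]].
Minor M_00 = (8)*(9) - (-9)*(-10) = 72 - 90 = -18.
Minor M_01 = (2)*(9) - (-9)*(3) = 18 + 27 = 45.
Minor M_02 = (2)*(-10) - (8)*(3) = -20 - 24 = -44.
det(M) = (9)*(-18) - (4)*(45) + (-2)*(-44) = -162 - 180 + 88 = -254.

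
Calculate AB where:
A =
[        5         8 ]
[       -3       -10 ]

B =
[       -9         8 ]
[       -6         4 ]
AB =
[      -93        72 ]
[       87       -64 ]

Matrix multiplication: (AB)[i][j] = sum over k of A[i][k] * B[k][j].
  (AB)[0][0] = (5)*(-9) + (8)*(-6) = -93
  (AB)[0][1] = (5)*(8) + (8)*(4) = 72
  (AB)[1][0] = (-3)*(-9) + (-10)*(-6) = 87
  (AB)[1][1] = (-3)*(8) + (-10)*(4) = -64
AB =
[      -93        72 ]
[       87       -64 ]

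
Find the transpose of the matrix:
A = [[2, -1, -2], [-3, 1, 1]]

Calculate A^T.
[[2, -3], [-1, 1], [-2, 1]]

The transpose sends entry (i,j) to (j,i); rows become columns.
Row 0 of A: [2, -1, -2] -> column 0 of A^T.
Row 1 of A: [-3, 1, 1] -> column 1 of A^T.
A^T = [[2, -3], [-1, 1], [-2, 1]]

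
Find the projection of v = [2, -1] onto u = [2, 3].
[2/13, 3/13]

The projection of v onto u is proj_u(v) = ((v·u) / (u·u)) · u.
v·u = (2)*(2) + (-1)*(3) = 1.
u·u = (2)*(2) + (3)*(3) = 13.
coefficient = 1 / 13 = 1/13.
proj_u(v) = 1/13 · [2, 3] = [2/13, 3/13].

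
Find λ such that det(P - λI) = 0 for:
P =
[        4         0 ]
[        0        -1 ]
λ = -1, 4

Solve det(P - λI) = 0. For a 2×2 matrix the characteristic equation is λ² - (trace)λ + det = 0.
trace(P) = a + d = 4 - 1 = 3.
det(P) = a*d - b*c = (4)*(-1) - (0)*(0) = -4 - 0 = -4.
Characteristic equation: λ² - (3)λ + (-4) = 0.
Discriminant = (3)² - 4*(-4) = 9 + 16 = 25.
λ = (3 ± √25) / 2 = (3 ± 5) / 2 = -1, 4.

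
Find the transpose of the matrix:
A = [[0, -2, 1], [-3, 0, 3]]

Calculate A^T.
[[0, -3], [-2, 0], [1, 3]]

The transpose sends entry (i,j) to (j,i); rows become columns.
Row 0 of A: [0, -2, 1] -> column 0 of A^T.
Row 1 of A: [-3, 0, 3] -> column 1 of A^T.
A^T = [[0, -3], [-2, 0], [1, 3]]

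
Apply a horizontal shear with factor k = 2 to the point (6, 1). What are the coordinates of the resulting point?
(8, 1)

Shear matrix for horizontal shear with factor k = 2:
[[1, 2], [0, 1]]
Result: (6, 1) → (8, 1)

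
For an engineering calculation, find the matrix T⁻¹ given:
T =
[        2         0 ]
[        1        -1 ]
det(T) = -2
T⁻¹ =
[      1/2         0 ]
[      1/2        -1 ]

For a 2×2 matrix T = [[a, b], [c, d]] with det(T) ≠ 0, T⁻¹ = (1/det(T)) * [[d, -b], [-c, a]].
det(T) = (2)*(-1) - (0)*(1) = -2 - 0 = -2.
T⁻¹ = (1/-2) * [[-1, 0], [-1, 2]].
Dividing each entry by -2 and reducing:
T⁻¹ =
[      1/2         0 ]
[      1/2        -1 ]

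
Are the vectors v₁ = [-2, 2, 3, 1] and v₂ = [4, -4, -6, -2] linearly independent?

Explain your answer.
No, linearly dependent (v₂ = -2·v₁)

Check whether there is a scalar k with v₂ = k·v₁.
Comparing components, k = -2 satisfies -2·[-2, 2, 3, 1] = [4, -4, -6, -2].
Since v₂ is a scalar multiple of v₁, the two vectors are linearly dependent.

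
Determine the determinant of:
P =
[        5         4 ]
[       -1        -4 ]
det(P) = -16

For a 2×2 matrix [[a, b], [c, d]], det = a*d - b*c.
det(P) = (5)*(-4) - (4)*(-1) = -20 + 4 = -16.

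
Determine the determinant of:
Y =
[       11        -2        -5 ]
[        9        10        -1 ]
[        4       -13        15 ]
det(Y) = 2570

Expand along row 0 (cofactor expansion): det(Y) = a*(e*i - f*h) - b*(d*i - f*g) + c*(d*h - e*g), where the 3×3 is [[a, b, c], [d, e, f], [g, h, i]].
Minor M_00 = (10)*(15) - (-1)*(-13) = 150 - 13 = 137.
Minor M_01 = (9)*(15) - (-1)*(4) = 135 + 4 = 139.
Minor M_02 = (9)*(-13) - (10)*(4) = -117 - 40 = -157.
det(Y) = (11)*(137) - (-2)*(139) + (-5)*(-157) = 1507 + 278 + 785 = 2570.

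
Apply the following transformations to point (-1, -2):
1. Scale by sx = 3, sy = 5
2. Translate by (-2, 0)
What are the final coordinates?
(-5, -10)

Step 1: Scale (-1, -2) by (sx, sy) = (3, 5) → (-3, -10)
Step 2: Translate by (-2, 0) → (-5, -10)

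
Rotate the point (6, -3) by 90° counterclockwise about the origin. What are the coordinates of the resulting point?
(3, 6)

Rotation matrix R(θ) = [[cos θ, -sin θ], [sin θ, cos θ]]; for θ = 90°:
R = [[0, -1], [1, 0]]
Result: R × [6, -3]ᵀ = [0·6 + (-1)·-3, 1·6 + (0)·-3]ᵀ = (3, 6)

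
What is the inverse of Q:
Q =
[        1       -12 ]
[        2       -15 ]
det(Q) = 9
Q⁻¹ =
[     -5/3       4/3 ]
[     -2/9       1/9 ]

For a 2×2 matrix Q = [[a, b], [c, d]] with det(Q) ≠ 0, Q⁻¹ = (1/det(Q)) * [[d, -b], [-c, a]].
det(Q) = (1)*(-15) - (-12)*(2) = -15 + 24 = 9.
Q⁻¹ = (1/9) * [[-15, 12], [-2, 1]].
Dividing each entry by 9 and reducing:
Q⁻¹ =
[     -5/3       4/3 ]
[     -2/9       1/9 ]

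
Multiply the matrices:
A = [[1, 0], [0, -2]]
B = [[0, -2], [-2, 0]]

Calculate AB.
[[0, -2], [4, 0]]

Each entry (i,j) of AB = sum over k of A[i][k]*B[k][j].
(AB)[0][0] = (1)*(0) + (0)*(-2) = 0
(AB)[0][1] = (1)*(-2) + (0)*(0) = -2
(AB)[1][0] = (0)*(0) + (-2)*(-2) = 4
(AB)[1][1] = (0)*(-2) + (-2)*(0) = 0
AB = [[0, -2], [4, 0]]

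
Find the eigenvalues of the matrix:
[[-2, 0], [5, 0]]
λ = -2 and λ = 0

Characteristic equation: det(A - λI) = 0
λ² - (trace)λ + (det) = 0
λ² - (-2)λ + (0) = 0
λ² + 2λ + 0 = 0
Solving: λ = -2, 0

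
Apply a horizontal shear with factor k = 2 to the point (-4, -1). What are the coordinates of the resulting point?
(-6, -1)

Shear matrix for horizontal shear with factor k = 2:
[[1, 2], [0, 1]]
Result: (-4, -1) → (-6, -1)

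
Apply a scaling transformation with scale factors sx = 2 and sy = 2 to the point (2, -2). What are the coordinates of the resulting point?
(4, -4)

Scaling matrix:
[[2, 0], [0, 2]]
Result: (2 × 2, -2 × 2) = (4, -4)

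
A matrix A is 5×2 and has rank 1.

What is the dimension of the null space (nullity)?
1

The rank-nullity theorem for an m×n matrix states:
rank(A) + nullity(A) = n (the number of columns).
Here n = 2 and rank(A) = 1, so nullity(A) = 2 - 1 = 1.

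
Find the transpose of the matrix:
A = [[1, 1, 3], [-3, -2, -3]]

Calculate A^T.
[[1, -3], [1, -2], [3, -3]]

The transpose sends entry (i,j) to (j,i); rows become columns.
Row 0 of A: [1, 1, 3] -> column 0 of A^T.
Row 1 of A: [-3, -2, -3] -> column 1 of A^T.
A^T = [[1, -3], [1, -2], [3, -3]]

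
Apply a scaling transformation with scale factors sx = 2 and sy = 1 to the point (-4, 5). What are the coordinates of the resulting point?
(-8, 5)

Scaling matrix:
[[2, 0], [0, 1]]
Result: (-4 × 2, 5 × 1) = (-8, 5)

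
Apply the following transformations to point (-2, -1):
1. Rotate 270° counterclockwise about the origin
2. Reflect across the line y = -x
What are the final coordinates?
(-2, 1)

Step 1: Rotate 270° → (-1, 2)
Step 2: Reflect across the line y = -x → (-2, 1)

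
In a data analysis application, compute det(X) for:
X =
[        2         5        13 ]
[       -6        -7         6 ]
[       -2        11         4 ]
det(X) = -1168

Expand along row 0 (cofactor expansion): det(X) = a*(e*i - f*h) - b*(d*i - f*g) + c*(d*h - e*g), where the 3×3 is [[a, b, c], [d, e, f], [g, h, i]].
Minor M_00 = (-7)*(4) - (6)*(11) = -28 - 66 = -94.
Minor M_01 = (-6)*(4) - (6)*(-2) = -24 + 12 = -12.
Minor M_02 = (-6)*(11) - (-7)*(-2) = -66 - 14 = -80.
det(X) = (2)*(-94) - (5)*(-12) + (13)*(-80) = -188 + 60 - 1040 = -1168.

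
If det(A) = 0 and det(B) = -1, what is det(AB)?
0

Use the multiplicative property of determinants: det(AB) = det(A)*det(B).
det(AB) = (0)*(-1) = 0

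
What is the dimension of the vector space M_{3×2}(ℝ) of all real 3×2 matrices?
Dimension = 6

A real 3×2 matrix is determined by its 3·2 = 6 independent entries.
A standard basis is {E_ij : 1 ≤ i ≤ 3, 1 ≤ j ≤ 2}, where E_ij has a 1 in position (i, j) and 0 elsewhere — there are 6 such matrices, and they are linearly independent and span M_{3×2}(ℝ).
Therefore dim(M_{3×2}(ℝ)) = 6.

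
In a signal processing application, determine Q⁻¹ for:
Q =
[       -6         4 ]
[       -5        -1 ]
det(Q) = 26
Q⁻¹ =
[    -1/26     -2/13 ]
[     5/26     -3/13 ]

For a 2×2 matrix Q = [[a, b], [c, d]] with det(Q) ≠ 0, Q⁻¹ = (1/det(Q)) * [[d, -b], [-c, a]].
det(Q) = (-6)*(-1) - (4)*(-5) = 6 + 20 = 26.
Q⁻¹ = (1/26) * [[-1, -4], [5, -6]].
Dividing each entry by 26 and reducing:
Q⁻¹ =
[    -1/26     -2/13 ]
[     5/26     -3/13 ]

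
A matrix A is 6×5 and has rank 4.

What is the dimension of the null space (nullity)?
1

The rank-nullity theorem for an m×n matrix states:
rank(A) + nullity(A) = n (the number of columns).
Here n = 5 and rank(A) = 4, so nullity(A) = 5 - 4 = 1.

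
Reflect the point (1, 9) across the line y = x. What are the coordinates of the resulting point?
(9, 1)

Reflection across line y = x: (1, 9) → (9, 1)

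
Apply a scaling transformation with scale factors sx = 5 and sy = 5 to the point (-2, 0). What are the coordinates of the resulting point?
(-10, 0)

Scaling matrix:
[[5, 0], [0, 5]]
Result: (-2 × 5, 0 × 5) = (-10, 0)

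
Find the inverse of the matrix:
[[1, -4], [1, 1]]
[[1/5, 4/5], [-1/5, 1/5]]

For [[a,b],[c,d]], inverse = (1/det)·[[d,-b],[-c,a]]
det = 1·1 - -4·1 = 5
Inverse = (1/5)·[[1, 4], [-1, 1]]
        = [[1/5, 4/5], [-1/5, 1/5]]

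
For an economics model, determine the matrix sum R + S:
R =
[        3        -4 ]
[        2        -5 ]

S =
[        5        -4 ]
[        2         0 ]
R + S =
[        8        -8 ]
[        4        -5 ]

Matrix addition is elementwise: (R+S)[i][j] = R[i][j] + S[i][j].
  (R+S)[0][0] = (3) + (5) = 8
  (R+S)[0][1] = (-4) + (-4) = -8
  (R+S)[1][0] = (2) + (2) = 4
  (R+S)[1][1] = (-5) + (0) = -5
R + S =
[        8        -8 ]
[        4        -5 ]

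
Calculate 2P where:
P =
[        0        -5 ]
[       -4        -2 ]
2P =
[        0       -10 ]
[       -8        -4 ]

Scalar multiplication is elementwise: (2P)[i][j] = 2 * P[i][j].
  (2P)[0][0] = 2 * (0) = 0
  (2P)[0][1] = 2 * (-5) = -10
  (2P)[1][0] = 2 * (-4) = -8
  (2P)[1][1] = 2 * (-2) = -4
2P =
[        0       -10 ]
[       -8        -4 ]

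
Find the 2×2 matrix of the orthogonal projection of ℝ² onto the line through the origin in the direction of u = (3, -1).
[[9/10, -3/10], [-3/10, 1/10]]

The orthogonal projection onto the line spanned by a nonzero vector u = (a, b) has matrix P = (u uᵀ) / (uᵀ u) = (1/(a² + b²)) · [[a², ab], [ab, b²]].
Here u = (3, -1), so a² + b² = 9 + 1 = 10.
P = (1/10) · [[9, -3], [-3, 1]] = [[9/10, -3/10], [-3/10, 1/10]].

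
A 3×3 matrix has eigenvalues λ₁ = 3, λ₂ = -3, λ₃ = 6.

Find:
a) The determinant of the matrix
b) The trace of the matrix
det = -54, trace = 6

Two standard eigenvalue identities:
- det(A) equals the product of the eigenvalues (counted with multiplicity).
- trace(A) equals the sum of the eigenvalues.
det(A) = (3)*(-3)*(6) = -54.
trace(A) = 3 - 3 + 6 = 6.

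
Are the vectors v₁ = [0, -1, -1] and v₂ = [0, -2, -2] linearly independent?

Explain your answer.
No, linearly dependent (v₂ = 2·v₁)

Check whether there is a scalar k with v₂ = k·v₁.
Comparing components, k = 2 satisfies 2·[0, -1, -1] = [0, -2, -2].
Since v₂ is a scalar multiple of v₁, the two vectors are linearly dependent.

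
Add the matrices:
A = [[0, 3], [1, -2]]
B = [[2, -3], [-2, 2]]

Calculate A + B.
[[2, 0], [-1, 0]]

Add corresponding elements:
(0)+(2)=2
(3)+(-3)=0
(1)+(-2)=-1
(-2)+(2)=0
A + B = [[2, 0], [-1, 0]]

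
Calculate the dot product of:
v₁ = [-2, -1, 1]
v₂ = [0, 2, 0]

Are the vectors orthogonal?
-2, No

The dot product is the sum of products of corresponding components.
v₁·v₂ = (-2)*(0) + (-1)*(2) + (1)*(0) = 0 - 2 + 0 = -2.
Two vectors are orthogonal iff their dot product is 0; here the dot product is -2, so the vectors are not orthogonal.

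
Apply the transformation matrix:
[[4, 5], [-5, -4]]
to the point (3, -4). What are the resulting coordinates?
(-8, 1)

Matrix multiplication:
[[4, 5], [-5, -4]] × [3, -4]ᵀ
= [4×3 + 5×-4, -5×3 + -4×-4]ᵀ
= [-8.0000, 1.0000]ᵀ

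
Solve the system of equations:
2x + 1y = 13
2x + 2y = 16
x = 5, y = 3

Use elimination (row reduction):
Equation 1: 2x + 1y = 13.
Equation 2: 2x + 2y = 16.
Multiply Eq1 by 2 and Eq2 by 2: 4x + 2y = 26;  4x + 4y = 32.
Subtract: (2)y = 6, so y = 3.
Back-substitute into Eq1: 2x + 1*(3) = 13, so x = 5.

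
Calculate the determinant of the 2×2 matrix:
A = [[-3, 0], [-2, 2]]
-6

For A = [[a, b], [c, d]], det(A) = a*d - b*c.
det(A) = (-3)*(2) - (0)*(-2) = -6 - 0 = -6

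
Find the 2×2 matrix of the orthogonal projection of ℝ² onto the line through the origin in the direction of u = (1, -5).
[[1/26, -5/26], [-5/26, 25/26]]

The orthogonal projection onto the line spanned by a nonzero vector u = (a, b) has matrix P = (u uᵀ) / (uᵀ u) = (1/(a² + b²)) · [[a², ab], [ab, b²]].
Here u = (1, -5), so a² + b² = 1 + 25 = 26.
P = (1/26) · [[1, -5], [-5, 25]] = [[1/26, -5/26], [-5/26, 25/26]].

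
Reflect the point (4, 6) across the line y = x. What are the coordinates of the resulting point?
(6, 4)

Reflection across line y = x: (4, 6) → (6, 4)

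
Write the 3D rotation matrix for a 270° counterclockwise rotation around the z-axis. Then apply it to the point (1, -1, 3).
R = [[0, 1, 0], [-1, 0, 0], [0, 0, 1]]; R·(1, -1, 3) = (-1, -1, 3)

Rotation matrix for 270° around z-axis:
cos(270°) = 0, sin(270°) = -1
R = [[0, 1, 0], [-1, 0, 0], [0, 0, 1]]
Apply to (1, -1, 3): R·[1, -1, 3]ᵀ = (-1, -1, 3)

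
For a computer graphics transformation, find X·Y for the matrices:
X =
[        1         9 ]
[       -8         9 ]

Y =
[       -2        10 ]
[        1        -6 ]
XY =
[        7       -44 ]
[       25      -134 ]

Matrix multiplication: (XY)[i][j] = sum over k of X[i][k] * Y[k][j].
  (XY)[0][0] = (1)*(-2) + (9)*(1) = 7
  (XY)[0][1] = (1)*(10) + (9)*(-6) = -44
  (XY)[1][0] = (-8)*(-2) + (9)*(1) = 25
  (XY)[1][1] = (-8)*(10) + (9)*(-6) = -134
XY =
[        7       -44 ]
[       25      -134 ]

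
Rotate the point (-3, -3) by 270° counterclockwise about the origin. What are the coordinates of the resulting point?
(-3, 3)

Rotation matrix R(θ) = [[cos θ, -sin θ], [sin θ, cos θ]]; for θ = 270°:
R = [[0, 1], [-1, 0]]
Result: R × [-3, -3]ᵀ = [0·-3 + (1)·-3, -1·-3 + (0)·-3]ᵀ = (-3, 3)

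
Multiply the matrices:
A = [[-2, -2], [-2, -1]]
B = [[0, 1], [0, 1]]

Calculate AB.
[[0, -4], [0, -3]]

Each entry (i,j) of AB = sum over k of A[i][k]*B[k][j].
(AB)[0][0] = (-2)*(0) + (-2)*(0) = 0
(AB)[0][1] = (-2)*(1) + (-2)*(1) = -4
(AB)[1][0] = (-2)*(0) + (-1)*(0) = 0
(AB)[1][1] = (-2)*(1) + (-1)*(1) = -3
AB = [[0, -4], [0, -3]]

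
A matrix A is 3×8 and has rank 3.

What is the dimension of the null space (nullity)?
5

The rank-nullity theorem for an m×n matrix states:
rank(A) + nullity(A) = n (the number of columns).
Here n = 8 and rank(A) = 3, so nullity(A) = 8 - 3 = 5.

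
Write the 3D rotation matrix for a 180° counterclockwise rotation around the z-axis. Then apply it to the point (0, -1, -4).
R = [[-1, 0, 0], [0, -1, 0], [0, 0, 1]]; R·(0, -1, -4) = (0, 1, -4)

Rotation matrix for 180° around z-axis:
cos(180°) = -1, sin(180°) = 0
R = [[-1, 0, 0], [0, -1, 0], [0, 0, 1]]
Apply to (0, -1, -4): R·[0, -1, -4]ᵀ = (0, 1, -4)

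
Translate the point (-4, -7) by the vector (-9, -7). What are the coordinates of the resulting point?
(-13, -14)

Translation by (-9, -7):
x' = -4 + -9 = -13
y' = -7 + -7 = -14
Homogeneous matrix: [[1, 0, -9], [0, 1, -7], [0, 0, 1]]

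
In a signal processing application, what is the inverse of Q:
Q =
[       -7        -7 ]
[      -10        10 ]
det(Q) = -140
Q⁻¹ =
[    -1/14     -1/20 ]
[    -1/14      1/20 ]

For a 2×2 matrix Q = [[a, b], [c, d]] with det(Q) ≠ 0, Q⁻¹ = (1/det(Q)) * [[d, -b], [-c, a]].
det(Q) = (-7)*(10) - (-7)*(-10) = -70 - 70 = -140.
Q⁻¹ = (1/-140) * [[10, 7], [10, -7]].
Dividing each entry by -140 and reducing:
Q⁻¹ =
[    -1/14     -1/20 ]
[    -1/14      1/20 ]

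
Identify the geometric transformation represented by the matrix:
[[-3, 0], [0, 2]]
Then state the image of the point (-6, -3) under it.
non-uniform scaling by (-3, 2); image of (-6, -3) is (18, -6)

This is diagonal with distinct entries, so it scales the x-axis by -3 and the y-axis by 2.
The matrix [[-3, 0], [0, 2]] represents: non-uniform scaling by (-3, 2).
Applying it to (-6, -3): [-3·-6 + 0·-3, 0·-6 + 2·-3] = (18, -6).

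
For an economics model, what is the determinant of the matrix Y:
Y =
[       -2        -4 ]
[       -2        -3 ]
det(Y) = -2

For a 2×2 matrix [[a, b], [c, d]], det = a*d - b*c.
det(Y) = (-2)*(-3) - (-4)*(-2) = 6 - 8 = -2.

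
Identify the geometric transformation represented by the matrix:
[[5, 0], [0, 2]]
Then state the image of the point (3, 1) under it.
non-uniform scaling by (5, 2); image of (3, 1) is (15, 2)

This is diagonal with distinct entries, so it scales the x-axis by 5 and the y-axis by 2.
The matrix [[5, 0], [0, 2]] represents: non-uniform scaling by (5, 2).
Applying it to (3, 1): [5·3 + 0·1, 0·3 + 2·1] = (15, 2).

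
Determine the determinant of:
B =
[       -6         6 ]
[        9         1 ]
det(B) = -60

For a 2×2 matrix [[a, b], [c, d]], det = a*d - b*c.
det(B) = (-6)*(1) - (6)*(9) = -6 - 54 = -60.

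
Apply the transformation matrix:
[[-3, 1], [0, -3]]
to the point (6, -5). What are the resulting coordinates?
(-23, 15)

Matrix multiplication:
[[-3, 1], [0, -3]] × [6, -5]ᵀ
= [-3×6 + 1×-5, 0×6 + -3×-5]ᵀ
= [-23.0000, 15.0000]ᵀ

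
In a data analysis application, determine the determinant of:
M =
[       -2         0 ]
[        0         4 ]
det(M) = -8

For a 2×2 matrix [[a, b], [c, d]], det = a*d - b*c.
det(M) = (-2)*(4) - (0)*(0) = -8 - 0 = -8.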